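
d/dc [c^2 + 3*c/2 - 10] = 2*c + 3/2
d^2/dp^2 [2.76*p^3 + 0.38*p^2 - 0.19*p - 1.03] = 16.56*p + 0.76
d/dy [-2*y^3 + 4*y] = 4 - 6*y^2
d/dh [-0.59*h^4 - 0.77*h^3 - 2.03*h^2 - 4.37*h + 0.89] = -2.36*h^3 - 2.31*h^2 - 4.06*h - 4.37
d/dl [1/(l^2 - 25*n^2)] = -2*l/(l^2 - 25*n^2)^2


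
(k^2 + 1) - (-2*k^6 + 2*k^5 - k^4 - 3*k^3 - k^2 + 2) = 2*k^6 - 2*k^5 + k^4 + 3*k^3 + 2*k^2 - 1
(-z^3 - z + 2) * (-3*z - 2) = 3*z^4 + 2*z^3 + 3*z^2 - 4*z - 4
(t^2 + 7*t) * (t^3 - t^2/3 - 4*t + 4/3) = t^5 + 20*t^4/3 - 19*t^3/3 - 80*t^2/3 + 28*t/3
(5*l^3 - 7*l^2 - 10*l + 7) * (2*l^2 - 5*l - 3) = 10*l^5 - 39*l^4 + 85*l^2 - 5*l - 21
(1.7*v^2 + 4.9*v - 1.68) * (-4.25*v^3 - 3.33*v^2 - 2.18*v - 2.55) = -7.225*v^5 - 26.486*v^4 - 12.883*v^3 - 9.4226*v^2 - 8.8326*v + 4.284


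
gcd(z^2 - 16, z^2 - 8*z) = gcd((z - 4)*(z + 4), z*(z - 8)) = 1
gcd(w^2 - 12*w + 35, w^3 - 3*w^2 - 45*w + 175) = w - 5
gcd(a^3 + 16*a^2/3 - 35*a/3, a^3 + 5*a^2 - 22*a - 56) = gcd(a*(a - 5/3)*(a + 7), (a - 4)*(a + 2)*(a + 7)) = a + 7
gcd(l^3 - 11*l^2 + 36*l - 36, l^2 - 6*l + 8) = l - 2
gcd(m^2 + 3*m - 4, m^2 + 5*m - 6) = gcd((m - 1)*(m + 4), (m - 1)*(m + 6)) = m - 1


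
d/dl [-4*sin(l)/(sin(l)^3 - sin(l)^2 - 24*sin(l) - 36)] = 4*(2*sin(l)^3 - sin(l)^2 + 36)*cos(l)/(-sin(l)^3 + sin(l)^2 + 24*sin(l) + 36)^2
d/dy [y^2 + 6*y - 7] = 2*y + 6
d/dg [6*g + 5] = 6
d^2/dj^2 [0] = 0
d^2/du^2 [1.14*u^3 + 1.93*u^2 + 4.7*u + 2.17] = 6.84*u + 3.86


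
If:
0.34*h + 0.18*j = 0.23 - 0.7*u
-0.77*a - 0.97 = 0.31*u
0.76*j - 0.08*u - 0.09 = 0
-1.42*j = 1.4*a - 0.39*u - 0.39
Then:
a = -0.27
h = 5.83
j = -0.14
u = -2.47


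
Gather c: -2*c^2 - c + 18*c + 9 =-2*c^2 + 17*c + 9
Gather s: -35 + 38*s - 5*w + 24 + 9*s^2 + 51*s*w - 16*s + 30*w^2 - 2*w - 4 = 9*s^2 + s*(51*w + 22) + 30*w^2 - 7*w - 15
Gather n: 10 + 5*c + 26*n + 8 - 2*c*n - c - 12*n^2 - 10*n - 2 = 4*c - 12*n^2 + n*(16 - 2*c) + 16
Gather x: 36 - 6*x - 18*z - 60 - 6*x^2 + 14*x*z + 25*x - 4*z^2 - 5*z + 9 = -6*x^2 + x*(14*z + 19) - 4*z^2 - 23*z - 15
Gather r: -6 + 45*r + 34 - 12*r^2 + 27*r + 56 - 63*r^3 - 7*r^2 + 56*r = -63*r^3 - 19*r^2 + 128*r + 84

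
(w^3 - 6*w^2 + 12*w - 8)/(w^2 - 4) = (w^2 - 4*w + 4)/(w + 2)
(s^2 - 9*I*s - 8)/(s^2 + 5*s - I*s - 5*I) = (s - 8*I)/(s + 5)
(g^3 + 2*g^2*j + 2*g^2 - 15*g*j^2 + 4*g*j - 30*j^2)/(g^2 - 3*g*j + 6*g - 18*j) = (g^2 + 5*g*j + 2*g + 10*j)/(g + 6)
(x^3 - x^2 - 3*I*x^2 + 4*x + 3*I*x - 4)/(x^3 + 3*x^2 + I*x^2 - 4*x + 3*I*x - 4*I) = (x - 4*I)/(x + 4)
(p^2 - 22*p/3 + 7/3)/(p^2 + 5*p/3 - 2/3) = (p - 7)/(p + 2)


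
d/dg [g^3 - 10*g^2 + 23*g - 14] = 3*g^2 - 20*g + 23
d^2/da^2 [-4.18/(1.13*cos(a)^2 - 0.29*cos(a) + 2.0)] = (21.349768*(1 - cos(a)^2)^2 - 4.109358*cos(a)^3 - 26.760778*cos(a)^2 + 10.643116*cos(a) - 3.15924399999999)/(1.13*cos(a)^2 - 0.29*cos(a) + 2.0)^3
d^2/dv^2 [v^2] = 2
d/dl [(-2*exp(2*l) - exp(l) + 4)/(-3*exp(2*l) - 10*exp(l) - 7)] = (17*exp(2*l) + 52*exp(l) + 47)*exp(l)/(9*exp(4*l) + 60*exp(3*l) + 142*exp(2*l) + 140*exp(l) + 49)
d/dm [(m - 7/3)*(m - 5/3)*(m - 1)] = 3*m^2 - 10*m + 71/9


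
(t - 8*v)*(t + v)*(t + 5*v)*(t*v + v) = t^4*v - 2*t^3*v^2 + t^3*v - 43*t^2*v^3 - 2*t^2*v^2 - 40*t*v^4 - 43*t*v^3 - 40*v^4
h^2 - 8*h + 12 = (h - 6)*(h - 2)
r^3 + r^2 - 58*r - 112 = (r - 8)*(r + 2)*(r + 7)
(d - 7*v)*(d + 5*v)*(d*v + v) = d^3*v - 2*d^2*v^2 + d^2*v - 35*d*v^3 - 2*d*v^2 - 35*v^3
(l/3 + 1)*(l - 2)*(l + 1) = l^3/3 + 2*l^2/3 - 5*l/3 - 2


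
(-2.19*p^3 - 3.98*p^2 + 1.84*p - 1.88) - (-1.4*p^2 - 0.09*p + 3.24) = -2.19*p^3 - 2.58*p^2 + 1.93*p - 5.12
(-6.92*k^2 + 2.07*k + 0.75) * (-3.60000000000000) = 24.912*k^2 - 7.452*k - 2.7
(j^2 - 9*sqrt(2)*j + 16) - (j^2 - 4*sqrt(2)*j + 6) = -5*sqrt(2)*j + 10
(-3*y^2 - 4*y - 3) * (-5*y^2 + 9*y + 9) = 15*y^4 - 7*y^3 - 48*y^2 - 63*y - 27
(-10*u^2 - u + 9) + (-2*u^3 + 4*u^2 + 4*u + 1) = -2*u^3 - 6*u^2 + 3*u + 10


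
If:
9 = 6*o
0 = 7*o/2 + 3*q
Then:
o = 3/2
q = -7/4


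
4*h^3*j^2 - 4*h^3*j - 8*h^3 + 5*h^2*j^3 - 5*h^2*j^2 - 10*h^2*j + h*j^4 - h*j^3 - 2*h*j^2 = (h + j)*(4*h + j)*(j - 2)*(h*j + h)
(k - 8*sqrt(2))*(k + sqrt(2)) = k^2 - 7*sqrt(2)*k - 16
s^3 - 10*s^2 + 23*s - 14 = (s - 7)*(s - 2)*(s - 1)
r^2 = r^2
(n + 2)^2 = n^2 + 4*n + 4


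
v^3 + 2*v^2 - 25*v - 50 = (v - 5)*(v + 2)*(v + 5)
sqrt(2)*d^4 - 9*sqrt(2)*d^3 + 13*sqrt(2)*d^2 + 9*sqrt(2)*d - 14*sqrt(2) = (d - 7)*(d - 2)*(d - 1)*(sqrt(2)*d + sqrt(2))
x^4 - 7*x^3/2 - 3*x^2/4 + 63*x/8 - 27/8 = (x - 3)*(x - 3/2)*(x - 1/2)*(x + 3/2)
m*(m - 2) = m^2 - 2*m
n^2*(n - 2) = n^3 - 2*n^2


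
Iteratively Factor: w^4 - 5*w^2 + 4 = (w - 2)*(w^3 + 2*w^2 - w - 2) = (w - 2)*(w - 1)*(w^2 + 3*w + 2) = (w - 2)*(w - 1)*(w + 2)*(w + 1)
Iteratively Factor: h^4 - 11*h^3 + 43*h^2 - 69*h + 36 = (h - 1)*(h^3 - 10*h^2 + 33*h - 36) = (h - 3)*(h - 1)*(h^2 - 7*h + 12) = (h - 3)^2*(h - 1)*(h - 4)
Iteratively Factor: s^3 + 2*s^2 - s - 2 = (s + 2)*(s^2 - 1) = (s - 1)*(s + 2)*(s + 1)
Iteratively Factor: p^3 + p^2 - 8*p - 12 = (p + 2)*(p^2 - p - 6) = (p - 3)*(p + 2)*(p + 2)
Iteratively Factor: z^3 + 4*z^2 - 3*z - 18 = (z - 2)*(z^2 + 6*z + 9) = (z - 2)*(z + 3)*(z + 3)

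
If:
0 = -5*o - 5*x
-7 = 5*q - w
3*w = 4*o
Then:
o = -x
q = -4*x/15 - 7/5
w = -4*x/3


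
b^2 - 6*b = b*(b - 6)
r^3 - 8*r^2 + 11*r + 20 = (r - 5)*(r - 4)*(r + 1)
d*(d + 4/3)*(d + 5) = d^3 + 19*d^2/3 + 20*d/3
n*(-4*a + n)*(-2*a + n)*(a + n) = 8*a^3*n + 2*a^2*n^2 - 5*a*n^3 + n^4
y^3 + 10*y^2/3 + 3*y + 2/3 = (y + 1/3)*(y + 1)*(y + 2)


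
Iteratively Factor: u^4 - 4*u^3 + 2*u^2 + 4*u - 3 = (u - 3)*(u^3 - u^2 - u + 1) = (u - 3)*(u + 1)*(u^2 - 2*u + 1) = (u - 3)*(u - 1)*(u + 1)*(u - 1)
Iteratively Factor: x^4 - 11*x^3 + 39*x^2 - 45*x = (x - 3)*(x^3 - 8*x^2 + 15*x) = x*(x - 3)*(x^2 - 8*x + 15) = x*(x - 3)^2*(x - 5)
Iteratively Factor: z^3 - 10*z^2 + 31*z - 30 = (z - 5)*(z^2 - 5*z + 6) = (z - 5)*(z - 3)*(z - 2)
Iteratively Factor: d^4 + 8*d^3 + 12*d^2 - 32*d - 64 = (d + 4)*(d^3 + 4*d^2 - 4*d - 16) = (d - 2)*(d + 4)*(d^2 + 6*d + 8) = (d - 2)*(d + 4)^2*(d + 2)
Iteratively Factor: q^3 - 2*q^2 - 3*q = (q + 1)*(q^2 - 3*q) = (q - 3)*(q + 1)*(q)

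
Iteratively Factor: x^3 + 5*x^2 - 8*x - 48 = (x + 4)*(x^2 + x - 12) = (x - 3)*(x + 4)*(x + 4)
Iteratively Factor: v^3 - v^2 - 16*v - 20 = (v - 5)*(v^2 + 4*v + 4) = (v - 5)*(v + 2)*(v + 2)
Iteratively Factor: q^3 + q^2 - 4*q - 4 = (q + 1)*(q^2 - 4) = (q - 2)*(q + 1)*(q + 2)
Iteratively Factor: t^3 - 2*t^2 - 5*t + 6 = (t - 3)*(t^2 + t - 2) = (t - 3)*(t - 1)*(t + 2)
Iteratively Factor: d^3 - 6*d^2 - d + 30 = (d + 2)*(d^2 - 8*d + 15) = (d - 5)*(d + 2)*(d - 3)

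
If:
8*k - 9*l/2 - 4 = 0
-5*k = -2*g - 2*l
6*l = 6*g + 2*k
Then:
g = 8/3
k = 32/13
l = 136/39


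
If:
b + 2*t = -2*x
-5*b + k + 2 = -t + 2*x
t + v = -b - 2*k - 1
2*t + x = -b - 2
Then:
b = -2*v/23 - 14/23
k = 15/23 - 11*v/23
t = v/23 - 39/23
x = 2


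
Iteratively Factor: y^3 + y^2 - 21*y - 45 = (y - 5)*(y^2 + 6*y + 9) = (y - 5)*(y + 3)*(y + 3)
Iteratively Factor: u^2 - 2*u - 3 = (u - 3)*(u + 1)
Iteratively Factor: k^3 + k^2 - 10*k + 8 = (k - 2)*(k^2 + 3*k - 4) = (k - 2)*(k + 4)*(k - 1)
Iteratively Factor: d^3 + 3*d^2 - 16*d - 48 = (d + 4)*(d^2 - d - 12) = (d + 3)*(d + 4)*(d - 4)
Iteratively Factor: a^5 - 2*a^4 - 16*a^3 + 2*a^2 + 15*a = (a + 1)*(a^4 - 3*a^3 - 13*a^2 + 15*a) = a*(a + 1)*(a^3 - 3*a^2 - 13*a + 15) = a*(a - 1)*(a + 1)*(a^2 - 2*a - 15) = a*(a - 5)*(a - 1)*(a + 1)*(a + 3)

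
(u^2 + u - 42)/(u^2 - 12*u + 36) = (u + 7)/(u - 6)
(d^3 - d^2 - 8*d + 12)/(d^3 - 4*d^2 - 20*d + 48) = (d^2 + d - 6)/(d^2 - 2*d - 24)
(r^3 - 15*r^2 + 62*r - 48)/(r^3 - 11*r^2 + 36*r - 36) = (r^2 - 9*r + 8)/(r^2 - 5*r + 6)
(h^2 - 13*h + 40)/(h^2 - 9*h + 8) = (h - 5)/(h - 1)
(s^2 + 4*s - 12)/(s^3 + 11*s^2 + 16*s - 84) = 1/(s + 7)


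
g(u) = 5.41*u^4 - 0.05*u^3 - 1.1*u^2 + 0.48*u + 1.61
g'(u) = 21.64*u^3 - 0.15*u^2 - 2.2*u + 0.48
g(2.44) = 187.27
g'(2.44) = 308.58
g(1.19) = 11.39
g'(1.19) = 34.12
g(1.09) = 8.40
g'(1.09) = 25.93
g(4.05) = 1437.71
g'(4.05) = 1426.66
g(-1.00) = 5.49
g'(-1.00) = -19.11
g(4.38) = 1969.51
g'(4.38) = 1806.33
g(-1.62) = 35.42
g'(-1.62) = -88.35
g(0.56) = 2.06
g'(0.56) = 3.00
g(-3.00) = 429.83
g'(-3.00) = -578.55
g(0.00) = 1.61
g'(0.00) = 0.48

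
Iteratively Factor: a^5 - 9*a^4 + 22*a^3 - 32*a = (a)*(a^4 - 9*a^3 + 22*a^2 - 32) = a*(a - 2)*(a^3 - 7*a^2 + 8*a + 16) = a*(a - 4)*(a - 2)*(a^2 - 3*a - 4) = a*(a - 4)*(a - 2)*(a + 1)*(a - 4)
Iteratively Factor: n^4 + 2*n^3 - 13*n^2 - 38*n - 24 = (n + 2)*(n^3 - 13*n - 12) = (n + 2)*(n + 3)*(n^2 - 3*n - 4) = (n - 4)*(n + 2)*(n + 3)*(n + 1)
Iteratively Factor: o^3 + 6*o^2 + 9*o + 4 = (o + 4)*(o^2 + 2*o + 1) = (o + 1)*(o + 4)*(o + 1)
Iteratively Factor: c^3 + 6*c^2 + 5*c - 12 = (c + 3)*(c^2 + 3*c - 4) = (c + 3)*(c + 4)*(c - 1)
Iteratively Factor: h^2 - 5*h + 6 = (h - 2)*(h - 3)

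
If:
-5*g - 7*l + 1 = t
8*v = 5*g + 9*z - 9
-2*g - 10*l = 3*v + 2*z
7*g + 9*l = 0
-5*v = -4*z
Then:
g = 891/833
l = -99/119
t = 1229/833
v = 936/833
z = 1170/833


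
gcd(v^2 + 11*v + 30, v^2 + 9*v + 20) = v + 5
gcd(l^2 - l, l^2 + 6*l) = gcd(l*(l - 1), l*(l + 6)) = l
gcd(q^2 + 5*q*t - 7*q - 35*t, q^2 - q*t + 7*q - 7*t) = 1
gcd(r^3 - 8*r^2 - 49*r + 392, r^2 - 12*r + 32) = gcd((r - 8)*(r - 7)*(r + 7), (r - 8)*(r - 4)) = r - 8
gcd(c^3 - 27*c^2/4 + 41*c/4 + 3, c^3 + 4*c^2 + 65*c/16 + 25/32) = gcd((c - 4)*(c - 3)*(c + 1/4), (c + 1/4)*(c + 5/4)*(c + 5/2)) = c + 1/4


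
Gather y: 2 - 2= 0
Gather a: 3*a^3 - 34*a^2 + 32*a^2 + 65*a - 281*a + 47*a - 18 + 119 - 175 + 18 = 3*a^3 - 2*a^2 - 169*a - 56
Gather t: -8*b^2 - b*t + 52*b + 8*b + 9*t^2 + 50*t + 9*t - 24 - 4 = -8*b^2 + 60*b + 9*t^2 + t*(59 - b) - 28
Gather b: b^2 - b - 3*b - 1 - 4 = b^2 - 4*b - 5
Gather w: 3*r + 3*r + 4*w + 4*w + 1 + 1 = 6*r + 8*w + 2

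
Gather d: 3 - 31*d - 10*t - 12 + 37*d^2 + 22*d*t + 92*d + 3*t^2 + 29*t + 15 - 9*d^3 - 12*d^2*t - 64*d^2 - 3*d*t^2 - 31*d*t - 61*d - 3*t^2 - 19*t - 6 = -9*d^3 + d^2*(-12*t - 27) + d*(-3*t^2 - 9*t)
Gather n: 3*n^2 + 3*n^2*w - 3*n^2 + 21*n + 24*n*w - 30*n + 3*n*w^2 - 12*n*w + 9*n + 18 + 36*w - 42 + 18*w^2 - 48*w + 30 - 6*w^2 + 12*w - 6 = 3*n^2*w + n*(3*w^2 + 12*w) + 12*w^2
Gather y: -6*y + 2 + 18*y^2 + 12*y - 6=18*y^2 + 6*y - 4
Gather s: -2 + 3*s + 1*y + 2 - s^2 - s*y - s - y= -s^2 + s*(2 - y)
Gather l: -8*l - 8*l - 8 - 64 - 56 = -16*l - 128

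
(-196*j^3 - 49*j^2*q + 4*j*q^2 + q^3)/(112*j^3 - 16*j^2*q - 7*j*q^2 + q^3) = (7*j + q)/(-4*j + q)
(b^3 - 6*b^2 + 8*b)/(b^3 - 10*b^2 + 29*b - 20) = b*(b - 2)/(b^2 - 6*b + 5)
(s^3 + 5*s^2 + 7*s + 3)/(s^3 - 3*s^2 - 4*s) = (s^2 + 4*s + 3)/(s*(s - 4))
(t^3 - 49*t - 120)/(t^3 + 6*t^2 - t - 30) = (t - 8)/(t - 2)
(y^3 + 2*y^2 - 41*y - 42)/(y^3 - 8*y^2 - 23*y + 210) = (y^2 + 8*y + 7)/(y^2 - 2*y - 35)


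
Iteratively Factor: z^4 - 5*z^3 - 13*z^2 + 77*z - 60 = (z - 1)*(z^3 - 4*z^2 - 17*z + 60) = (z - 3)*(z - 1)*(z^2 - z - 20) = (z - 5)*(z - 3)*(z - 1)*(z + 4)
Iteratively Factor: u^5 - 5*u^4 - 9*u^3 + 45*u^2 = (u - 5)*(u^4 - 9*u^2) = u*(u - 5)*(u^3 - 9*u) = u*(u - 5)*(u - 3)*(u^2 + 3*u) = u*(u - 5)*(u - 3)*(u + 3)*(u)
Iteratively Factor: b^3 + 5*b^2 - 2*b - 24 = (b + 4)*(b^2 + b - 6) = (b + 3)*(b + 4)*(b - 2)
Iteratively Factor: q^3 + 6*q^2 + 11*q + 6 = (q + 2)*(q^2 + 4*q + 3) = (q + 1)*(q + 2)*(q + 3)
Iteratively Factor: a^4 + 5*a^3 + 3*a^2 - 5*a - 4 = (a + 1)*(a^3 + 4*a^2 - a - 4) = (a + 1)*(a + 4)*(a^2 - 1) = (a - 1)*(a + 1)*(a + 4)*(a + 1)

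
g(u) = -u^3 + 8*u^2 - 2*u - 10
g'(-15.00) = -917.00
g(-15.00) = 5195.00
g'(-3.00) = -77.00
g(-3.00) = 95.00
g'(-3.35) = -89.27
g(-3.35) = 124.08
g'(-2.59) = -63.56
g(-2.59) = 66.22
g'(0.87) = 9.65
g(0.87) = -6.34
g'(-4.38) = -129.63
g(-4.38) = 236.26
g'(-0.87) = -18.19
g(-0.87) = -1.55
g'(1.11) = 12.06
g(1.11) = -3.73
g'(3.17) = 18.57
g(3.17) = 32.20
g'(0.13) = 0.03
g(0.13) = -10.13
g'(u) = -3*u^2 + 16*u - 2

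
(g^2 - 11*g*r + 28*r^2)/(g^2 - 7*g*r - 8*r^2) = (-g^2 + 11*g*r - 28*r^2)/(-g^2 + 7*g*r + 8*r^2)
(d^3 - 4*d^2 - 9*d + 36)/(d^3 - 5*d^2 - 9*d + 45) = (d - 4)/(d - 5)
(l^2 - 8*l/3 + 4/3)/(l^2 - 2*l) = (l - 2/3)/l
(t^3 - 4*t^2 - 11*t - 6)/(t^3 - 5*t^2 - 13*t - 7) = (t - 6)/(t - 7)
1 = 1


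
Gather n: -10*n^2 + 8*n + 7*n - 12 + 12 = -10*n^2 + 15*n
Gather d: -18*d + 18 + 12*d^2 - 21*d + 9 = 12*d^2 - 39*d + 27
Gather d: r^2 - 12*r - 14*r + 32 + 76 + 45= r^2 - 26*r + 153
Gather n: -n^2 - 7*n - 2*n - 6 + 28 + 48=-n^2 - 9*n + 70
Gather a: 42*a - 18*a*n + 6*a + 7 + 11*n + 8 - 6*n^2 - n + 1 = a*(48 - 18*n) - 6*n^2 + 10*n + 16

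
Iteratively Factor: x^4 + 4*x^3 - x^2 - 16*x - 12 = (x + 2)*(x^3 + 2*x^2 - 5*x - 6) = (x + 1)*(x + 2)*(x^2 + x - 6) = (x - 2)*(x + 1)*(x + 2)*(x + 3)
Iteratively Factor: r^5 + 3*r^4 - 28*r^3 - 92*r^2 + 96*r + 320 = (r - 2)*(r^4 + 5*r^3 - 18*r^2 - 128*r - 160) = (r - 2)*(r + 4)*(r^3 + r^2 - 22*r - 40) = (r - 2)*(r + 2)*(r + 4)*(r^2 - r - 20) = (r - 5)*(r - 2)*(r + 2)*(r + 4)*(r + 4)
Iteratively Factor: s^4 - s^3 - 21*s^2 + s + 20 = (s + 1)*(s^3 - 2*s^2 - 19*s + 20) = (s - 1)*(s + 1)*(s^2 - s - 20) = (s - 1)*(s + 1)*(s + 4)*(s - 5)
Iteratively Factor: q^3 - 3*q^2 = (q - 3)*(q^2) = q*(q - 3)*(q)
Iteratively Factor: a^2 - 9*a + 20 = (a - 5)*(a - 4)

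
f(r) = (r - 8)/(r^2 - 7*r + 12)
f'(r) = (7 - 2*r)*(r - 8)/(r^2 - 7*r + 12)^2 + 1/(r^2 - 7*r + 12) = (r^2 - 7*r - (r - 8)*(2*r - 7) + 12)/(r^2 - 7*r + 12)^2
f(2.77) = -18.49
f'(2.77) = -91.87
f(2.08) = -3.35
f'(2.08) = -4.82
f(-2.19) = -0.32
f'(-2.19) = -0.08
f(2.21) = -4.09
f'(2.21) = -6.76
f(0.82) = -1.04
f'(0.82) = -0.66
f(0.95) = -1.13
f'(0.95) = -0.76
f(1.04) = -1.20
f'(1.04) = -0.85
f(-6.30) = -0.15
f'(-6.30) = -0.02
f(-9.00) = -0.11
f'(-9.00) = -0.01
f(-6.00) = -0.16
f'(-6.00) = -0.02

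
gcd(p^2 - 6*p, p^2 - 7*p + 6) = p - 6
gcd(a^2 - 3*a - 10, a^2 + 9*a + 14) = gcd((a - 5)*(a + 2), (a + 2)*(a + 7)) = a + 2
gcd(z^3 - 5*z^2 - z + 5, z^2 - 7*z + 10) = z - 5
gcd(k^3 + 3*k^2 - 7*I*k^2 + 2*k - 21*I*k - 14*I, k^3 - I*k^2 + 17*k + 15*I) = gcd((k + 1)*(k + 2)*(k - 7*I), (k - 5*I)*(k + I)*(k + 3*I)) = 1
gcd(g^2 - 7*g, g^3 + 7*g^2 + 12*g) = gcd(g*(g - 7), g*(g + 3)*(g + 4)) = g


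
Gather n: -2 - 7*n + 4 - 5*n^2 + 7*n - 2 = -5*n^2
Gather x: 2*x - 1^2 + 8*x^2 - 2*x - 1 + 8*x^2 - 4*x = 16*x^2 - 4*x - 2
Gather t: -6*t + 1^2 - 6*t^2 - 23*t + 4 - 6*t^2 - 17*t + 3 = -12*t^2 - 46*t + 8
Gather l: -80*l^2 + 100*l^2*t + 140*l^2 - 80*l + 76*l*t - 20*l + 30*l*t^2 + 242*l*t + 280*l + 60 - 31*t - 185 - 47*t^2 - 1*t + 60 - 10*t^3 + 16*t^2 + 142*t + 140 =l^2*(100*t + 60) + l*(30*t^2 + 318*t + 180) - 10*t^3 - 31*t^2 + 110*t + 75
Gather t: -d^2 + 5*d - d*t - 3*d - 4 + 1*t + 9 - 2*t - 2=-d^2 + 2*d + t*(-d - 1) + 3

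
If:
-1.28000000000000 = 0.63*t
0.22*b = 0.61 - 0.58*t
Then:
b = 8.13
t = -2.03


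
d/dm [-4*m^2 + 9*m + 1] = 9 - 8*m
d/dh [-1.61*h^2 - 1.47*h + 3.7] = -3.22*h - 1.47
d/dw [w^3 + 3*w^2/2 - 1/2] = 3*w*(w + 1)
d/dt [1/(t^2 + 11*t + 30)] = (-2*t - 11)/(t^2 + 11*t + 30)^2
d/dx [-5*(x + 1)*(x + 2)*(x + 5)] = -15*x^2 - 80*x - 85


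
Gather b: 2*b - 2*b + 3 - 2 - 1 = 0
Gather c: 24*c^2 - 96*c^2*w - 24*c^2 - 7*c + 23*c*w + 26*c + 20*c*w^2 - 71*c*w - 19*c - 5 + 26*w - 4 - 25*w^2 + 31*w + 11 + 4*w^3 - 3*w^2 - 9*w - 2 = -96*c^2*w + c*(20*w^2 - 48*w) + 4*w^3 - 28*w^2 + 48*w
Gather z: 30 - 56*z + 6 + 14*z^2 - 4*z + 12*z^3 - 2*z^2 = 12*z^3 + 12*z^2 - 60*z + 36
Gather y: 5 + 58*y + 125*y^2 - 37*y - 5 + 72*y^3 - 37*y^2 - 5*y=72*y^3 + 88*y^2 + 16*y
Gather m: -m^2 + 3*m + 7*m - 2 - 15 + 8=-m^2 + 10*m - 9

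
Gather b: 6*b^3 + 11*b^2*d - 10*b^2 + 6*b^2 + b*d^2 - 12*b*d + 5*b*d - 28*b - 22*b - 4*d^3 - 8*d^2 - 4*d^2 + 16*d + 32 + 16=6*b^3 + b^2*(11*d - 4) + b*(d^2 - 7*d - 50) - 4*d^3 - 12*d^2 + 16*d + 48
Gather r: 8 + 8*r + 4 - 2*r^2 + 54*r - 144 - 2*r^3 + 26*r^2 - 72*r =-2*r^3 + 24*r^2 - 10*r - 132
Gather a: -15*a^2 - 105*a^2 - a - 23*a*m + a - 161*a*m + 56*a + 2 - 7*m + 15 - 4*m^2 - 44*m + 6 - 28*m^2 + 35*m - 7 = -120*a^2 + a*(56 - 184*m) - 32*m^2 - 16*m + 16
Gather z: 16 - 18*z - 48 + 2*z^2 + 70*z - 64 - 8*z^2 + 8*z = -6*z^2 + 60*z - 96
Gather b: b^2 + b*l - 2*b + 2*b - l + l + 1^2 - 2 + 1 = b^2 + b*l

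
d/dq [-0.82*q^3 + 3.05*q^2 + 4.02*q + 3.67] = -2.46*q^2 + 6.1*q + 4.02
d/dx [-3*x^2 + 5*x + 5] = 5 - 6*x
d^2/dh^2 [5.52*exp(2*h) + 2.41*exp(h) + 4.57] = (22.08*exp(h) + 2.41)*exp(h)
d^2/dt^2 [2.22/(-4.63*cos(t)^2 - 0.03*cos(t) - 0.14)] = (190.359672*(1 - cos(t)^2)^2 + 0.925074*cos(t)^3 + 89.425818*cos(t)^2 - 1.859472*cos(t) - 187.48566)/(4.63*cos(t)^2 + 0.03*cos(t) + 0.14)^3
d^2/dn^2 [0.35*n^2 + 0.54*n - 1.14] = 0.700000000000000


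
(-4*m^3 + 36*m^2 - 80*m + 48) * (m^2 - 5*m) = -4*m^5 + 56*m^4 - 260*m^3 + 448*m^2 - 240*m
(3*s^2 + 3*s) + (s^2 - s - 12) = 4*s^2 + 2*s - 12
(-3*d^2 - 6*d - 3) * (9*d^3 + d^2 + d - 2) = -27*d^5 - 57*d^4 - 36*d^3 - 3*d^2 + 9*d + 6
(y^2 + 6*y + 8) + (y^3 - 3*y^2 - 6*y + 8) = y^3 - 2*y^2 + 16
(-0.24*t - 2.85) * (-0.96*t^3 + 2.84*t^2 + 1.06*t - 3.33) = 0.2304*t^4 + 2.0544*t^3 - 8.3484*t^2 - 2.2218*t + 9.4905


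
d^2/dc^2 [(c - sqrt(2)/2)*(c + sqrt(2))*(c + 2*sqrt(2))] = 6*c + 5*sqrt(2)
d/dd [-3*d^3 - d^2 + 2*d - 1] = -9*d^2 - 2*d + 2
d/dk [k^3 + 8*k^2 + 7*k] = 3*k^2 + 16*k + 7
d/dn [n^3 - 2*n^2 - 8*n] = 3*n^2 - 4*n - 8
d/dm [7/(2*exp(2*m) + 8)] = -7*exp(2*m)/(exp(2*m) + 4)^2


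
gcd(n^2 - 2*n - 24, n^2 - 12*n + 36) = n - 6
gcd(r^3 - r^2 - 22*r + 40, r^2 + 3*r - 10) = r^2 + 3*r - 10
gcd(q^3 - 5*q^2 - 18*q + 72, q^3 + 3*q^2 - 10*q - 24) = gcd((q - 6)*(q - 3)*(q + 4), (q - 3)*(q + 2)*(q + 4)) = q^2 + q - 12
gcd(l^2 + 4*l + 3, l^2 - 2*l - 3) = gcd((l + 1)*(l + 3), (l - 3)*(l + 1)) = l + 1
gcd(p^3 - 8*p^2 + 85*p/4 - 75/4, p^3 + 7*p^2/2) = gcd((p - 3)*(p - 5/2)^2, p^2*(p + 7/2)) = 1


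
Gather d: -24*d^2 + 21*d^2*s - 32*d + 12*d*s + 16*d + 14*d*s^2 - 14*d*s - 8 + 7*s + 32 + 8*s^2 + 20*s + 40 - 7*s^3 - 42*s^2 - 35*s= d^2*(21*s - 24) + d*(14*s^2 - 2*s - 16) - 7*s^3 - 34*s^2 - 8*s + 64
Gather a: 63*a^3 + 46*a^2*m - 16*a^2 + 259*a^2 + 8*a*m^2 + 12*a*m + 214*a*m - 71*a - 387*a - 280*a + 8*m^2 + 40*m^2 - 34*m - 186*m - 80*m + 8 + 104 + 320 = 63*a^3 + a^2*(46*m + 243) + a*(8*m^2 + 226*m - 738) + 48*m^2 - 300*m + 432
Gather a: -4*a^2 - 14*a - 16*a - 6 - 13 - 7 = -4*a^2 - 30*a - 26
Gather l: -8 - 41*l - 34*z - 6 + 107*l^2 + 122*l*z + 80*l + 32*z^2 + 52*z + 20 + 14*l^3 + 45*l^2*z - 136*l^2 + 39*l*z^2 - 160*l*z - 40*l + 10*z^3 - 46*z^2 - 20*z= 14*l^3 + l^2*(45*z - 29) + l*(39*z^2 - 38*z - 1) + 10*z^3 - 14*z^2 - 2*z + 6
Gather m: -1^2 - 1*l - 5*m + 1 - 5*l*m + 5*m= -5*l*m - l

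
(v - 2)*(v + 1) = v^2 - v - 2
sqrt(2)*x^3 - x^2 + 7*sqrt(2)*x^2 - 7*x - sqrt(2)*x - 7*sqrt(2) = (x + 7)*(x - sqrt(2))*(sqrt(2)*x + 1)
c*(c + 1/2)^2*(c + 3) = c^4 + 4*c^3 + 13*c^2/4 + 3*c/4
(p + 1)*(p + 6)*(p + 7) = p^3 + 14*p^2 + 55*p + 42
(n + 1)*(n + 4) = n^2 + 5*n + 4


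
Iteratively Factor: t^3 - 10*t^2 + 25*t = (t - 5)*(t^2 - 5*t) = (t - 5)^2*(t)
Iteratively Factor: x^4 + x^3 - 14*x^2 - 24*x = (x - 4)*(x^3 + 5*x^2 + 6*x) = (x - 4)*(x + 3)*(x^2 + 2*x) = (x - 4)*(x + 2)*(x + 3)*(x)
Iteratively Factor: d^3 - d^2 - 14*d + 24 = (d + 4)*(d^2 - 5*d + 6) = (d - 3)*(d + 4)*(d - 2)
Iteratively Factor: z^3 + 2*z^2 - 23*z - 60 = (z + 3)*(z^2 - z - 20) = (z + 3)*(z + 4)*(z - 5)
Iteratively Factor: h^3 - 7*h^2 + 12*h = (h - 3)*(h^2 - 4*h) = h*(h - 3)*(h - 4)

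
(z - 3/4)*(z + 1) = z^2 + z/4 - 3/4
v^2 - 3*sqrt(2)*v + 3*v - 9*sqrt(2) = (v + 3)*(v - 3*sqrt(2))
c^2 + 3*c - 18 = (c - 3)*(c + 6)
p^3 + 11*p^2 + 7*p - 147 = (p - 3)*(p + 7)^2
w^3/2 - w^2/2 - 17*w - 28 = (w/2 + 1)*(w - 7)*(w + 4)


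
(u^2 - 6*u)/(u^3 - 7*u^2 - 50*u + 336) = u/(u^2 - u - 56)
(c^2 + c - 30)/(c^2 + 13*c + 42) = (c - 5)/(c + 7)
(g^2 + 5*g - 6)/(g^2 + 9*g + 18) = (g - 1)/(g + 3)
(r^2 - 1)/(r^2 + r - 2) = (r + 1)/(r + 2)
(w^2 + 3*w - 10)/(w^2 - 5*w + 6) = (w + 5)/(w - 3)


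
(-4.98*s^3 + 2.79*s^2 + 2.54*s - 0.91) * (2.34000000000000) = -11.6532*s^3 + 6.5286*s^2 + 5.9436*s - 2.1294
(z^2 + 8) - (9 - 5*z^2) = 6*z^2 - 1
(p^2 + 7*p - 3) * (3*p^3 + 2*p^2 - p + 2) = 3*p^5 + 23*p^4 + 4*p^3 - 11*p^2 + 17*p - 6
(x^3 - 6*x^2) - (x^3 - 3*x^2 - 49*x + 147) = -3*x^2 + 49*x - 147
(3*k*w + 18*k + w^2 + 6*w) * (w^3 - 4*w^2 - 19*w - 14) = 3*k*w^4 + 6*k*w^3 - 129*k*w^2 - 384*k*w - 252*k + w^5 + 2*w^4 - 43*w^3 - 128*w^2 - 84*w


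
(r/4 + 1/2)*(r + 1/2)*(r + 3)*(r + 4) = r^4/4 + 19*r^3/8 + 61*r^2/8 + 37*r/4 + 3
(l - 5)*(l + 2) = l^2 - 3*l - 10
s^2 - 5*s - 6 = (s - 6)*(s + 1)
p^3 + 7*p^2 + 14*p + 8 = (p + 1)*(p + 2)*(p + 4)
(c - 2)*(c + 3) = c^2 + c - 6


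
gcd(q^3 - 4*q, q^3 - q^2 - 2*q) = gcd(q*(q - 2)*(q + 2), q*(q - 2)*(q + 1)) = q^2 - 2*q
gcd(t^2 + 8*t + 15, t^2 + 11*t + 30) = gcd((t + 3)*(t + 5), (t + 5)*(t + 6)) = t + 5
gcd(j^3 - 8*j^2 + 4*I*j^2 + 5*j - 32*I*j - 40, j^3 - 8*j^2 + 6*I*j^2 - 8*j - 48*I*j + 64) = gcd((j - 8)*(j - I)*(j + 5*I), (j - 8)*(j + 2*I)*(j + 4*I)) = j - 8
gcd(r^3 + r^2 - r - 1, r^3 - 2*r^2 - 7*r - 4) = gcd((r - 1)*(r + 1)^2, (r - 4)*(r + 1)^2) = r^2 + 2*r + 1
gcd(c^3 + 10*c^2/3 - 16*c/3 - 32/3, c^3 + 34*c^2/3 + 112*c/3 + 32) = c^2 + 16*c/3 + 16/3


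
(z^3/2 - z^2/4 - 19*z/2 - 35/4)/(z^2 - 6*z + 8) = (2*z^3 - z^2 - 38*z - 35)/(4*(z^2 - 6*z + 8))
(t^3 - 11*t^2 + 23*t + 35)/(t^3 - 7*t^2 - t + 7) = (t - 5)/(t - 1)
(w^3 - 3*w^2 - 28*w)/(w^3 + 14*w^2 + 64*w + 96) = w*(w - 7)/(w^2 + 10*w + 24)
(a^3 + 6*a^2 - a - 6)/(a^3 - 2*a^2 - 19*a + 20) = (a^2 + 7*a + 6)/(a^2 - a - 20)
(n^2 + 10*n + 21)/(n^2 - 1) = (n^2 + 10*n + 21)/(n^2 - 1)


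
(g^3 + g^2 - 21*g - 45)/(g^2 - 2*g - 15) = g + 3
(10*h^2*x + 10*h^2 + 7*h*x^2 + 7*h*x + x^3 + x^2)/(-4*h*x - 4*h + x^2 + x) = (10*h^2 + 7*h*x + x^2)/(-4*h + x)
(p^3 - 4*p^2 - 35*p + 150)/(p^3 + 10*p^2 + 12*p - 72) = (p^2 - 10*p + 25)/(p^2 + 4*p - 12)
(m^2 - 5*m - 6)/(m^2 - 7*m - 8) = (m - 6)/(m - 8)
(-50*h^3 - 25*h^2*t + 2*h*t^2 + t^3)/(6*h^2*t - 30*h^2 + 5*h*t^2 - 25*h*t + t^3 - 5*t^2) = (-25*h^2 + t^2)/(3*h*t - 15*h + t^2 - 5*t)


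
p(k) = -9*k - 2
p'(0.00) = -9.00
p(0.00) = -2.00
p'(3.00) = -9.00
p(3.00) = -29.00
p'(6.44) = -9.00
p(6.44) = -59.96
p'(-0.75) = -9.00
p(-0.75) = 4.75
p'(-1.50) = -9.00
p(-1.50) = 11.50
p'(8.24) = -9.00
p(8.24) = -76.16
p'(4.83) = -9.00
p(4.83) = -45.47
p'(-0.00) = -9.00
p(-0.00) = -2.00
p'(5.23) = -9.00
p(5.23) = -49.07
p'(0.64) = -9.00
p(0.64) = -7.76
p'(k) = -9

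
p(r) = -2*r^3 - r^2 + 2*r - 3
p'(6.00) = -226.00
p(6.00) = -459.00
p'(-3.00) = -46.00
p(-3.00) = 36.00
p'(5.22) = -171.93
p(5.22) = -304.28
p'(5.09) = -163.63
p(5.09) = -282.47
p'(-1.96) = -17.13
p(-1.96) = 4.30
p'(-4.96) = -135.69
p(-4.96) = 206.53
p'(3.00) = -58.00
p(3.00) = -60.00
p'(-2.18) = -22.15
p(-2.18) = 8.61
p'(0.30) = 0.86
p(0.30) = -2.54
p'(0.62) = -1.55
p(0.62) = -2.62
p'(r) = -6*r^2 - 2*r + 2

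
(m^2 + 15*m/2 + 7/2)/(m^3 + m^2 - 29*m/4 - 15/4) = 2*(m + 7)/(2*m^2 + m - 15)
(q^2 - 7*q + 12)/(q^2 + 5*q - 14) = (q^2 - 7*q + 12)/(q^2 + 5*q - 14)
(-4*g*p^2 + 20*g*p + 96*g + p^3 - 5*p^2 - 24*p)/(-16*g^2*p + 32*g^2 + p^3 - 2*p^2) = (p^2 - 5*p - 24)/(4*g*p - 8*g + p^2 - 2*p)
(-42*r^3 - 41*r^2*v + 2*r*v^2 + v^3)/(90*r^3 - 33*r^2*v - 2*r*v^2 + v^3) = (-42*r^3 - 41*r^2*v + 2*r*v^2 + v^3)/(90*r^3 - 33*r^2*v - 2*r*v^2 + v^3)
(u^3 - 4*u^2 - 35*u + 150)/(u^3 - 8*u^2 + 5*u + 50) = (u + 6)/(u + 2)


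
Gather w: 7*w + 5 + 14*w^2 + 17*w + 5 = 14*w^2 + 24*w + 10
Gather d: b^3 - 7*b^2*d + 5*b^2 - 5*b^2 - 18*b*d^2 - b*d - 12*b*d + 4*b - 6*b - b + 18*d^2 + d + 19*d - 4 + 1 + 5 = b^3 - 3*b + d^2*(18 - 18*b) + d*(-7*b^2 - 13*b + 20) + 2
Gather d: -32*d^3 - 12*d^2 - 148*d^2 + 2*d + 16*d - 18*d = -32*d^3 - 160*d^2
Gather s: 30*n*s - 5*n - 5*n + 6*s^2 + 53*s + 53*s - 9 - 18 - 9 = -10*n + 6*s^2 + s*(30*n + 106) - 36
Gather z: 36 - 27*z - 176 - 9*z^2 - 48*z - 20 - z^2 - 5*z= -10*z^2 - 80*z - 160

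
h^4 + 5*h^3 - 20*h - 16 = (h - 2)*(h + 1)*(h + 2)*(h + 4)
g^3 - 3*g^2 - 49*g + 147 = (g - 7)*(g - 3)*(g + 7)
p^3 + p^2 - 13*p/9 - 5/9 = (p - 1)*(p + 1/3)*(p + 5/3)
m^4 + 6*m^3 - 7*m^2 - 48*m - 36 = (m - 3)*(m + 1)*(m + 2)*(m + 6)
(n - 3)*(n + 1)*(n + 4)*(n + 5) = n^4 + 7*n^3 - n^2 - 67*n - 60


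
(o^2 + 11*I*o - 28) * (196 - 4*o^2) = -4*o^4 - 44*I*o^3 + 308*o^2 + 2156*I*o - 5488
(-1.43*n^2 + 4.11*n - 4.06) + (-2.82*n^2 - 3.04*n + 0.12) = -4.25*n^2 + 1.07*n - 3.94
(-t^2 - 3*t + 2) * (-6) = 6*t^2 + 18*t - 12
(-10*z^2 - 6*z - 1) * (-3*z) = 30*z^3 + 18*z^2 + 3*z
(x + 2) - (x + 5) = -3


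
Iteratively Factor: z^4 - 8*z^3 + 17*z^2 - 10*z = (z)*(z^3 - 8*z^2 + 17*z - 10) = z*(z - 5)*(z^2 - 3*z + 2) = z*(z - 5)*(z - 2)*(z - 1)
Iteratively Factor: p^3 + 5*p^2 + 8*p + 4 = (p + 2)*(p^2 + 3*p + 2) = (p + 1)*(p + 2)*(p + 2)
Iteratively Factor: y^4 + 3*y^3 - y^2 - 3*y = (y + 1)*(y^3 + 2*y^2 - 3*y) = (y - 1)*(y + 1)*(y^2 + 3*y) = y*(y - 1)*(y + 1)*(y + 3)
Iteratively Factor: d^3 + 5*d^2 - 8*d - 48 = (d + 4)*(d^2 + d - 12) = (d - 3)*(d + 4)*(d + 4)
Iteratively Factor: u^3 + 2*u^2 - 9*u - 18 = (u + 2)*(u^2 - 9) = (u - 3)*(u + 2)*(u + 3)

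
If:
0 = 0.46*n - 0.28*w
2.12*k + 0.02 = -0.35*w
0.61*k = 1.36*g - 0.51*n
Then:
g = 0.154211202528591*w - 0.00423140954495006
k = -0.165094339622642*w - 0.00943396226415094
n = 0.608695652173913*w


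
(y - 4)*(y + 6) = y^2 + 2*y - 24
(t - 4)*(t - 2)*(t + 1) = t^3 - 5*t^2 + 2*t + 8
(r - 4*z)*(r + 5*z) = r^2 + r*z - 20*z^2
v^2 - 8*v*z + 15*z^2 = (v - 5*z)*(v - 3*z)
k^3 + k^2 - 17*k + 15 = (k - 3)*(k - 1)*(k + 5)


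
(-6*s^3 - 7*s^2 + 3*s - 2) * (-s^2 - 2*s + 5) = 6*s^5 + 19*s^4 - 19*s^3 - 39*s^2 + 19*s - 10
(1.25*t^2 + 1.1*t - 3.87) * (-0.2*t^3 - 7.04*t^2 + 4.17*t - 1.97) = -0.25*t^5 - 9.02*t^4 - 1.7575*t^3 + 29.3693*t^2 - 18.3049*t + 7.6239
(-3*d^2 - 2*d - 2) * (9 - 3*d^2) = 9*d^4 + 6*d^3 - 21*d^2 - 18*d - 18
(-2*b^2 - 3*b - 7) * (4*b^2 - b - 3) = -8*b^4 - 10*b^3 - 19*b^2 + 16*b + 21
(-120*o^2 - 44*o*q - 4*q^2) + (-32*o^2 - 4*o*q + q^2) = -152*o^2 - 48*o*q - 3*q^2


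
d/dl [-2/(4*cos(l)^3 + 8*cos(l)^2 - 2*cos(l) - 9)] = 4*(-6*cos(l)^2 - 8*cos(l) + 1)*sin(l)/(cos(l) + 4*cos(2*l) + cos(3*l) - 5)^2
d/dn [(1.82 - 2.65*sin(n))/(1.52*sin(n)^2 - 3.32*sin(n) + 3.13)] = (4.028*sin(n)^2 - 5.5328*sin(n) - 2.2521)*cos(n)/(2.3104*sin(n)^4 - 10.0928*sin(n)^3 + 20.5376*sin(n)^2 - 20.7832*sin(n) + 9.7969)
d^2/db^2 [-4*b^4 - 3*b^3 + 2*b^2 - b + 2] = -48*b^2 - 18*b + 4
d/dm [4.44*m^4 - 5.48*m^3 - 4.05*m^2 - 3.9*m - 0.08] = 17.76*m^3 - 16.44*m^2 - 8.1*m - 3.9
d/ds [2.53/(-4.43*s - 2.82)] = 11.2079/(4.43*s + 2.82)^2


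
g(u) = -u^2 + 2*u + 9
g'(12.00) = -22.00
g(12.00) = -111.00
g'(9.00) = -16.00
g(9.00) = -54.00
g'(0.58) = 0.84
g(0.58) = 9.82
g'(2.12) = -2.24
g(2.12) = 8.75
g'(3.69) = -5.38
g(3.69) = 2.76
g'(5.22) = -8.44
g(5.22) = -7.81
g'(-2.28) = 6.56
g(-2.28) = -0.76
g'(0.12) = 1.76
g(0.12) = 9.23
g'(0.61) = 0.78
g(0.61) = 9.85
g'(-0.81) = 3.62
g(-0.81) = 6.72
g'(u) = 2 - 2*u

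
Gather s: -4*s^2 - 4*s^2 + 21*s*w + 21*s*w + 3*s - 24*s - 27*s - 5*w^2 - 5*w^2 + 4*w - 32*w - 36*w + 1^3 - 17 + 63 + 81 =-8*s^2 + s*(42*w - 48) - 10*w^2 - 64*w + 128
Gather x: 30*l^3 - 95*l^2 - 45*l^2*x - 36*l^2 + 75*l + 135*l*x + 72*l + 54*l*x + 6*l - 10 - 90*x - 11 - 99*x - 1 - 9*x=30*l^3 - 131*l^2 + 153*l + x*(-45*l^2 + 189*l - 198) - 22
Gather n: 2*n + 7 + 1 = 2*n + 8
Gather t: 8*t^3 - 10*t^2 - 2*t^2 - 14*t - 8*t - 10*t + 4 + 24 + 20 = 8*t^3 - 12*t^2 - 32*t + 48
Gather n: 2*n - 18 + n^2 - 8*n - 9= n^2 - 6*n - 27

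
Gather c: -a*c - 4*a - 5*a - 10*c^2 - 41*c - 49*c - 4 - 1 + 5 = -9*a - 10*c^2 + c*(-a - 90)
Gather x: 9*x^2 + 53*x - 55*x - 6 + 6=9*x^2 - 2*x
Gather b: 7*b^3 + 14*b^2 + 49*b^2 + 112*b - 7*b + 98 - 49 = 7*b^3 + 63*b^2 + 105*b + 49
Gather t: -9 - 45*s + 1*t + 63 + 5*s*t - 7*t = -45*s + t*(5*s - 6) + 54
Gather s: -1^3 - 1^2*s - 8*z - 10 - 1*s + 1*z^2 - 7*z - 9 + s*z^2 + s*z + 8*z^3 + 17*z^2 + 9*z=s*(z^2 + z - 2) + 8*z^3 + 18*z^2 - 6*z - 20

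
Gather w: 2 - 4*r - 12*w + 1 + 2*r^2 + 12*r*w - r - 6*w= 2*r^2 - 5*r + w*(12*r - 18) + 3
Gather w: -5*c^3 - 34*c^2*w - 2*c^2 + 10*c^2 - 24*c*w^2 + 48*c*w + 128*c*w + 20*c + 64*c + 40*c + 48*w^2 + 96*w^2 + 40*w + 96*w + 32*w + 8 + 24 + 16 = -5*c^3 + 8*c^2 + 124*c + w^2*(144 - 24*c) + w*(-34*c^2 + 176*c + 168) + 48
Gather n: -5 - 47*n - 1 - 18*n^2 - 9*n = -18*n^2 - 56*n - 6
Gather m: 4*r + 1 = 4*r + 1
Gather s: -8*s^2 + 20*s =-8*s^2 + 20*s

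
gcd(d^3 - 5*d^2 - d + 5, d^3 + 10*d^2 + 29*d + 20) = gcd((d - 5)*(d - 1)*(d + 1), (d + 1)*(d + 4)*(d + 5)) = d + 1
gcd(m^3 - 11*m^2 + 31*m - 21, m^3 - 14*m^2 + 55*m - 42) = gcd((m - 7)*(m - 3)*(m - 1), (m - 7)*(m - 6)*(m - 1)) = m^2 - 8*m + 7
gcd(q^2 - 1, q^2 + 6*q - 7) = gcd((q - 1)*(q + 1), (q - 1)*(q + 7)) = q - 1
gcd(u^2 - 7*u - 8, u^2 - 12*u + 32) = u - 8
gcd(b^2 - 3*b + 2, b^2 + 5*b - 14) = b - 2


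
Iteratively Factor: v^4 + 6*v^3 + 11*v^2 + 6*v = (v + 3)*(v^3 + 3*v^2 + 2*v) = (v + 2)*(v + 3)*(v^2 + v) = (v + 1)*(v + 2)*(v + 3)*(v)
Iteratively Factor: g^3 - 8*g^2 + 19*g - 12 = (g - 1)*(g^2 - 7*g + 12) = (g - 4)*(g - 1)*(g - 3)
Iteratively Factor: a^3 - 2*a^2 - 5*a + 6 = (a + 2)*(a^2 - 4*a + 3) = (a - 1)*(a + 2)*(a - 3)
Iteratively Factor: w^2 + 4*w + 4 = (w + 2)*(w + 2)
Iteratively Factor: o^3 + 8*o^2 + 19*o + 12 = (o + 4)*(o^2 + 4*o + 3) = (o + 3)*(o + 4)*(o + 1)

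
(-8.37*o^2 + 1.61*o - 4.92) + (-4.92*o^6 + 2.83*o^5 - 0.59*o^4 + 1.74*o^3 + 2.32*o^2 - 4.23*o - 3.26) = -4.92*o^6 + 2.83*o^5 - 0.59*o^4 + 1.74*o^3 - 6.05*o^2 - 2.62*o - 8.18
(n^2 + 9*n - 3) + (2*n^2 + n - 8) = 3*n^2 + 10*n - 11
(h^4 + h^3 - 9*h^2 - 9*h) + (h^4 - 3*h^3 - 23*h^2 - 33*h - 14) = 2*h^4 - 2*h^3 - 32*h^2 - 42*h - 14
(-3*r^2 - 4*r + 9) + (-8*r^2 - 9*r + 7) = -11*r^2 - 13*r + 16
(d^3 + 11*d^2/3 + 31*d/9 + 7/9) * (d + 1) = d^4 + 14*d^3/3 + 64*d^2/9 + 38*d/9 + 7/9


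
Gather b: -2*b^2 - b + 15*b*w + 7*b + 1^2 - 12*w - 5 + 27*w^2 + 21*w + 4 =-2*b^2 + b*(15*w + 6) + 27*w^2 + 9*w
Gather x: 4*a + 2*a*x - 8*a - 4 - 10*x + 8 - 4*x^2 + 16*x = -4*a - 4*x^2 + x*(2*a + 6) + 4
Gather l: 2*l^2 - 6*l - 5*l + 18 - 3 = 2*l^2 - 11*l + 15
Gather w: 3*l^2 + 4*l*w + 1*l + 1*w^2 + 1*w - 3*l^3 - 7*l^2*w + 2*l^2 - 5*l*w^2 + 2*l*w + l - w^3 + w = -3*l^3 + 5*l^2 + 2*l - w^3 + w^2*(1 - 5*l) + w*(-7*l^2 + 6*l + 2)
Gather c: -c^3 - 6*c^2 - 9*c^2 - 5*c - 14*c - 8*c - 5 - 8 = -c^3 - 15*c^2 - 27*c - 13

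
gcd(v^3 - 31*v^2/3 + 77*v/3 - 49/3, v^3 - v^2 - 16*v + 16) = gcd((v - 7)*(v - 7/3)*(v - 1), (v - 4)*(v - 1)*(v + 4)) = v - 1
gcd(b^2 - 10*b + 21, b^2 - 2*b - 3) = b - 3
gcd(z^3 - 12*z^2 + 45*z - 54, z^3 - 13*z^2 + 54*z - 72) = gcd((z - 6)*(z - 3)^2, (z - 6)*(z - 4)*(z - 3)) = z^2 - 9*z + 18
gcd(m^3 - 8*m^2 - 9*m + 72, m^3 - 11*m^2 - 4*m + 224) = m - 8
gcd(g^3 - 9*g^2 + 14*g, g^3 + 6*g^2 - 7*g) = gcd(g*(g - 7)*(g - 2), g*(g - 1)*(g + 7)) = g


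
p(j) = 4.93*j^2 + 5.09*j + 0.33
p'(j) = 9.86*j + 5.09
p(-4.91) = 94.19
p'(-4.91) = -43.32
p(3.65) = 84.59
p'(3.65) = 41.08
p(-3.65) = 47.43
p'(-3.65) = -30.90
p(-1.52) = 3.98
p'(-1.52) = -9.90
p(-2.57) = 19.81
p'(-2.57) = -20.25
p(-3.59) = 45.60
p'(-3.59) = -30.31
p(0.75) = 6.92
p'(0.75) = 12.48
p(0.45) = 3.62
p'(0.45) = 9.53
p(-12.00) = 649.17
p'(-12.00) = -113.23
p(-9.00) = 353.85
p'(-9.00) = -83.65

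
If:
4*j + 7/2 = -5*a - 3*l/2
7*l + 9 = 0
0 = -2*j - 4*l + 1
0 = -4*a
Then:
No Solution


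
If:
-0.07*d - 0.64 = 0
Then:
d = -9.14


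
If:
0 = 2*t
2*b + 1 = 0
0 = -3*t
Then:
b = -1/2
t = 0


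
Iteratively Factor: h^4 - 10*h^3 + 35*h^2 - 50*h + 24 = (h - 1)*(h^3 - 9*h^2 + 26*h - 24) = (h - 4)*(h - 1)*(h^2 - 5*h + 6) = (h - 4)*(h - 3)*(h - 1)*(h - 2)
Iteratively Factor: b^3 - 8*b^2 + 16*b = (b)*(b^2 - 8*b + 16) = b*(b - 4)*(b - 4)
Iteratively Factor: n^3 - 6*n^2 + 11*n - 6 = (n - 2)*(n^2 - 4*n + 3) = (n - 3)*(n - 2)*(n - 1)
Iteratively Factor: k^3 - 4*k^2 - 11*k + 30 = (k + 3)*(k^2 - 7*k + 10) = (k - 2)*(k + 3)*(k - 5)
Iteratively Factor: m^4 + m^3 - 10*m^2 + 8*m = (m)*(m^3 + m^2 - 10*m + 8) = m*(m - 2)*(m^2 + 3*m - 4) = m*(m - 2)*(m + 4)*(m - 1)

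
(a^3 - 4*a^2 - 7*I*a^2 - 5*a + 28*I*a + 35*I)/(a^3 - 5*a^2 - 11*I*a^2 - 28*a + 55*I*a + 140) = (a + 1)/(a - 4*I)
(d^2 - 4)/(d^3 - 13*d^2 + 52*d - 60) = (d + 2)/(d^2 - 11*d + 30)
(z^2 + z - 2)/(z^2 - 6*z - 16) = (z - 1)/(z - 8)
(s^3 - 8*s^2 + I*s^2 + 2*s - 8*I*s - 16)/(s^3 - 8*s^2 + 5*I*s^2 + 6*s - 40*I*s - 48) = (s + 2*I)/(s + 6*I)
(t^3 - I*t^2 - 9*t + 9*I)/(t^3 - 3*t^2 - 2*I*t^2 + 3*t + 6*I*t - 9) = (t^2 + t*(3 - I) - 3*I)/(t^2 - 2*I*t + 3)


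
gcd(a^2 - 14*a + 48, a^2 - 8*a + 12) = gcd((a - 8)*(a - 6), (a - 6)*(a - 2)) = a - 6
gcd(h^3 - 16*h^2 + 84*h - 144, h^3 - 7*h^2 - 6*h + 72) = h^2 - 10*h + 24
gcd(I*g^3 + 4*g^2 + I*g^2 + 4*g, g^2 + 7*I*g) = g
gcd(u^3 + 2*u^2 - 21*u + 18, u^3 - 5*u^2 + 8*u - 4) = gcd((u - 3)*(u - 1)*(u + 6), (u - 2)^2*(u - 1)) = u - 1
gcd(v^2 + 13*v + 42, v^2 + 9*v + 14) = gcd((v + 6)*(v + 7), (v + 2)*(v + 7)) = v + 7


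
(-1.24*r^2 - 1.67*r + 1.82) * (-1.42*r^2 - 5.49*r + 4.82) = 1.7608*r^4 + 9.179*r^3 + 0.607100000000001*r^2 - 18.0412*r + 8.7724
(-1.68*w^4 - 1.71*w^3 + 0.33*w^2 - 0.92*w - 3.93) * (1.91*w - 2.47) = -3.2088*w^5 + 0.883500000000001*w^4 + 4.854*w^3 - 2.5723*w^2 - 5.2339*w + 9.7071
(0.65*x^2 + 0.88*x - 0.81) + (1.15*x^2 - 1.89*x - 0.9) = 1.8*x^2 - 1.01*x - 1.71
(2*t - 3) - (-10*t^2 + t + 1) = 10*t^2 + t - 4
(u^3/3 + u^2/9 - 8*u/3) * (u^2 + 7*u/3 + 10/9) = u^5/3 + 8*u^4/9 - 55*u^3/27 - 494*u^2/81 - 80*u/27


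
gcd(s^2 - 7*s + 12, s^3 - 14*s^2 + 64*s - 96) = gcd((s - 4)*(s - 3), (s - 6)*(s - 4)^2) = s - 4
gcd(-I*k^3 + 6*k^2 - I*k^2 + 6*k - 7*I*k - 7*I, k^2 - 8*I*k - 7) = k - I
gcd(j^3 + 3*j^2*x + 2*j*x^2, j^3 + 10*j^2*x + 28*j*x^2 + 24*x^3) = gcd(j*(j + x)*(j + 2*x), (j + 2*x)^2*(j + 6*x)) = j + 2*x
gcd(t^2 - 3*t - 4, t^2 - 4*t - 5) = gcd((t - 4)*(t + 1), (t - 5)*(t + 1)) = t + 1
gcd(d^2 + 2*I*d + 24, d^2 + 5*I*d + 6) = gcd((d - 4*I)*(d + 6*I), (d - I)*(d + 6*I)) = d + 6*I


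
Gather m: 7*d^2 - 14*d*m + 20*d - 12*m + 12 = 7*d^2 + 20*d + m*(-14*d - 12) + 12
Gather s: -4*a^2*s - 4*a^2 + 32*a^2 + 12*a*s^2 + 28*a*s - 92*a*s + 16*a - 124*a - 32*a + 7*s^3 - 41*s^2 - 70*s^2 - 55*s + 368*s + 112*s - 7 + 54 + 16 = 28*a^2 - 140*a + 7*s^3 + s^2*(12*a - 111) + s*(-4*a^2 - 64*a + 425) + 63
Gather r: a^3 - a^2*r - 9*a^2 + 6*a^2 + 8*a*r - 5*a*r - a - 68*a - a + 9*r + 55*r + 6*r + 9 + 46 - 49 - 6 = a^3 - 3*a^2 - 70*a + r*(-a^2 + 3*a + 70)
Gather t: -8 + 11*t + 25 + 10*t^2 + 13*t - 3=10*t^2 + 24*t + 14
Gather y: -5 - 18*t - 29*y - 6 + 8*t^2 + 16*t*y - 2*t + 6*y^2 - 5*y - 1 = 8*t^2 - 20*t + 6*y^2 + y*(16*t - 34) - 12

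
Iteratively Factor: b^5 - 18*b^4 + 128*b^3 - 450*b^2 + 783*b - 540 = (b - 3)*(b^4 - 15*b^3 + 83*b^2 - 201*b + 180) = (b - 3)^2*(b^3 - 12*b^2 + 47*b - 60) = (b - 4)*(b - 3)^2*(b^2 - 8*b + 15) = (b - 4)*(b - 3)^3*(b - 5)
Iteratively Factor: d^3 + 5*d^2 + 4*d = (d + 4)*(d^2 + d) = d*(d + 4)*(d + 1)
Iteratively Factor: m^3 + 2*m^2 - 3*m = (m)*(m^2 + 2*m - 3) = m*(m - 1)*(m + 3)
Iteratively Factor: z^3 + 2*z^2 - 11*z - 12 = (z + 4)*(z^2 - 2*z - 3) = (z - 3)*(z + 4)*(z + 1)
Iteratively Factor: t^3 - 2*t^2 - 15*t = (t - 5)*(t^2 + 3*t) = (t - 5)*(t + 3)*(t)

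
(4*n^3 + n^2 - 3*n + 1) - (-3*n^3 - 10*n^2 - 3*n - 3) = 7*n^3 + 11*n^2 + 4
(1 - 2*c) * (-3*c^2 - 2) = 6*c^3 - 3*c^2 + 4*c - 2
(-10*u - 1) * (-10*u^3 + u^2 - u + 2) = 100*u^4 + 9*u^2 - 19*u - 2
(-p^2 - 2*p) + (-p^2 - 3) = -2*p^2 - 2*p - 3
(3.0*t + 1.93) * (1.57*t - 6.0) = 4.71*t^2 - 14.9699*t - 11.58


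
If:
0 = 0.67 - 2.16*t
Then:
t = 0.31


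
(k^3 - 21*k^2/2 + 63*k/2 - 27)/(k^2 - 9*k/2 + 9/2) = k - 6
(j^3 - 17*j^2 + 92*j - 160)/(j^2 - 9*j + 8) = (j^2 - 9*j + 20)/(j - 1)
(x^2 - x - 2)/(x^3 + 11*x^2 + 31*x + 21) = (x - 2)/(x^2 + 10*x + 21)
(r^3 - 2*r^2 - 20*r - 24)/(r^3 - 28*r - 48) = (r + 2)/(r + 4)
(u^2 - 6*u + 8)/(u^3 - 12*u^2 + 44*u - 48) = 1/(u - 6)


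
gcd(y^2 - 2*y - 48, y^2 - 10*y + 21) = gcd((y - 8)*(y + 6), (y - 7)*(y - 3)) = 1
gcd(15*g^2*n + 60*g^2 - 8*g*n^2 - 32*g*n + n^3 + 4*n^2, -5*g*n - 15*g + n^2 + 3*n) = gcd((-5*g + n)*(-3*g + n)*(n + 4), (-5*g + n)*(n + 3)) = 5*g - n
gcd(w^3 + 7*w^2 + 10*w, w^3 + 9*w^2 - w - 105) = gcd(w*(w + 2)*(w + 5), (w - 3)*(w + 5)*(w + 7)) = w + 5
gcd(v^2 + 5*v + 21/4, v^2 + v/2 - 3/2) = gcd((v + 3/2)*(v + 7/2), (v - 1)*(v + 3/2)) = v + 3/2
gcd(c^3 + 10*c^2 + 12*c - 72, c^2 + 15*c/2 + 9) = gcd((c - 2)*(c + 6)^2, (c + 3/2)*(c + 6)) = c + 6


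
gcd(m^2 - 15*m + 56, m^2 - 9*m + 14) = m - 7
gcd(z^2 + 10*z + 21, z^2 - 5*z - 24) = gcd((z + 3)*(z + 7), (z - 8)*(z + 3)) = z + 3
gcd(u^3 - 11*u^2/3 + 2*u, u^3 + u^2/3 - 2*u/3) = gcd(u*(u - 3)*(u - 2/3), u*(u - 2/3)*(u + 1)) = u^2 - 2*u/3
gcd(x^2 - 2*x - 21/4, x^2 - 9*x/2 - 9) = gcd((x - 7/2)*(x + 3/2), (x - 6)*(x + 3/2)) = x + 3/2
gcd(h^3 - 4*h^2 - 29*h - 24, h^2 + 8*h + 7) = h + 1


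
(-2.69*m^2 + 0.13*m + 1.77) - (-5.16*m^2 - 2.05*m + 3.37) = 2.47*m^2 + 2.18*m - 1.6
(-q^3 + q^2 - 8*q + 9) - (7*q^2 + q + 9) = -q^3 - 6*q^2 - 9*q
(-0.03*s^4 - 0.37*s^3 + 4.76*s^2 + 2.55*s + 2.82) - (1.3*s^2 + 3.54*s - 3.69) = -0.03*s^4 - 0.37*s^3 + 3.46*s^2 - 0.99*s + 6.51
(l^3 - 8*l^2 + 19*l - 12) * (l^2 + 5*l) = l^5 - 3*l^4 - 21*l^3 + 83*l^2 - 60*l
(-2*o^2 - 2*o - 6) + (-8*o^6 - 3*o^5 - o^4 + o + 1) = -8*o^6 - 3*o^5 - o^4 - 2*o^2 - o - 5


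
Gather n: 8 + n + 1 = n + 9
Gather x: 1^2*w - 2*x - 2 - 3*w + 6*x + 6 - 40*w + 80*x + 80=-42*w + 84*x + 84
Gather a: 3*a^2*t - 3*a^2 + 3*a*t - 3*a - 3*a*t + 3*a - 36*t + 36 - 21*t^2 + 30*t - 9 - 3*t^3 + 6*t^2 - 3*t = a^2*(3*t - 3) - 3*t^3 - 15*t^2 - 9*t + 27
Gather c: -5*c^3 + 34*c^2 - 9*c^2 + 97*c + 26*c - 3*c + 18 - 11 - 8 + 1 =-5*c^3 + 25*c^2 + 120*c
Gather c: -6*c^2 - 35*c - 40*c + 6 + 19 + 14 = -6*c^2 - 75*c + 39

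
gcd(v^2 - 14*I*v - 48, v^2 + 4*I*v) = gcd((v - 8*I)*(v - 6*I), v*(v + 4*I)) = 1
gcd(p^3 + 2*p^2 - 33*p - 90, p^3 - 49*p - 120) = p^2 + 8*p + 15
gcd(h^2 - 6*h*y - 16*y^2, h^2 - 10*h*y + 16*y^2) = -h + 8*y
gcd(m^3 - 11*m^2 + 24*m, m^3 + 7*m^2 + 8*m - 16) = 1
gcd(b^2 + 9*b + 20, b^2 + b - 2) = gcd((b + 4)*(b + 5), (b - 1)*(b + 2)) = 1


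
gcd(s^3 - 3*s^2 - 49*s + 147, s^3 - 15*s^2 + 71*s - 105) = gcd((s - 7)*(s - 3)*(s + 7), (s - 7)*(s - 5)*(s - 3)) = s^2 - 10*s + 21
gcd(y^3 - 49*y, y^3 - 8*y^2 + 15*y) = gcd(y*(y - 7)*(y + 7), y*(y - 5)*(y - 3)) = y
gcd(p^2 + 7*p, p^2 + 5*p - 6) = 1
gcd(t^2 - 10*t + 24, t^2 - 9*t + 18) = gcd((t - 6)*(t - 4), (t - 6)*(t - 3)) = t - 6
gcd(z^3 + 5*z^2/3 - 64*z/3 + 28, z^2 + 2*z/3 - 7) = z - 7/3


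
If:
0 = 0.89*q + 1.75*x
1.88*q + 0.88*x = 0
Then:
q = 0.00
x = 0.00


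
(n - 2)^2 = n^2 - 4*n + 4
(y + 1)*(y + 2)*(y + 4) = y^3 + 7*y^2 + 14*y + 8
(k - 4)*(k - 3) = k^2 - 7*k + 12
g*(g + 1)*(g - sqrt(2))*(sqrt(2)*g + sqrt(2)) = sqrt(2)*g^4 - 2*g^3 + 2*sqrt(2)*g^3 - 4*g^2 + sqrt(2)*g^2 - 2*g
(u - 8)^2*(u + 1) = u^3 - 15*u^2 + 48*u + 64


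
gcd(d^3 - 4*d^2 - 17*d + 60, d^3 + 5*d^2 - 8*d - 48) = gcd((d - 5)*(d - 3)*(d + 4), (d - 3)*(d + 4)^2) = d^2 + d - 12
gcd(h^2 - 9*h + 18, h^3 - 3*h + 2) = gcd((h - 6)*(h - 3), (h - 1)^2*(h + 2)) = 1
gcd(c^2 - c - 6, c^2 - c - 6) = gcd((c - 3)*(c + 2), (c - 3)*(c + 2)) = c^2 - c - 6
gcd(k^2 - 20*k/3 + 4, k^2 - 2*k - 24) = k - 6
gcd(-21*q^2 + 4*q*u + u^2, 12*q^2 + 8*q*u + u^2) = 1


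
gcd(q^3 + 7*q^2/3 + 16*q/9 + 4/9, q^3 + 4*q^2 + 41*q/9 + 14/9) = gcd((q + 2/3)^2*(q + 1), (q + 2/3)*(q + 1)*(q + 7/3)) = q^2 + 5*q/3 + 2/3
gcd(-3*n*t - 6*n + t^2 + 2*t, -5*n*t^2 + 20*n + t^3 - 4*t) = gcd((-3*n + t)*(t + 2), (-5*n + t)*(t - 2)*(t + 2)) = t + 2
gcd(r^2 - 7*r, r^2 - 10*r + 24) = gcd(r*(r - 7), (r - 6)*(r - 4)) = 1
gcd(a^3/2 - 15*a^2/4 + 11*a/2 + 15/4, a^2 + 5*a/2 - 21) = 1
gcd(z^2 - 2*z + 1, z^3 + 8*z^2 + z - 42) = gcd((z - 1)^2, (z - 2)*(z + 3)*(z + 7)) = 1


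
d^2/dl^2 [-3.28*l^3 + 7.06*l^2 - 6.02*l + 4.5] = 14.12 - 19.68*l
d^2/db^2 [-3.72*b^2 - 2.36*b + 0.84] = -7.44000000000000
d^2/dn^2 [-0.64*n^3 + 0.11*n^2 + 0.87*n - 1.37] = 0.22 - 3.84*n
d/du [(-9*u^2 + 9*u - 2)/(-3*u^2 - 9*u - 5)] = 3*(36*u^2 + 26*u - 21)/(9*u^4 + 54*u^3 + 111*u^2 + 90*u + 25)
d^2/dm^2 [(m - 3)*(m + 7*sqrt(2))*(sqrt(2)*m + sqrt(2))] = 6*sqrt(2)*m - 4*sqrt(2) + 28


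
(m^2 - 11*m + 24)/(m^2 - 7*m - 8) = (m - 3)/(m + 1)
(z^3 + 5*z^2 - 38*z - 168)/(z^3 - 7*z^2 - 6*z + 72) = (z^2 + 11*z + 28)/(z^2 - z - 12)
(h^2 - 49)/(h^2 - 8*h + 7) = (h + 7)/(h - 1)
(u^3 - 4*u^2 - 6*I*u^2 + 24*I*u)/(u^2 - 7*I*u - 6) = u*(u - 4)/(u - I)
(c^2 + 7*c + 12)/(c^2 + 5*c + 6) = (c + 4)/(c + 2)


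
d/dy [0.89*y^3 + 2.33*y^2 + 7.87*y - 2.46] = 2.67*y^2 + 4.66*y + 7.87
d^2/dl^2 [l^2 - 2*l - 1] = 2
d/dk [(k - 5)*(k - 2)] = 2*k - 7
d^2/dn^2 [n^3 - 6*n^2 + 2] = 6*n - 12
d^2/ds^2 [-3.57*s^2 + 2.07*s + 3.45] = -7.14000000000000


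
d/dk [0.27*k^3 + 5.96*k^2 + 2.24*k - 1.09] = 0.81*k^2 + 11.92*k + 2.24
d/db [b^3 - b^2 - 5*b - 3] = 3*b^2 - 2*b - 5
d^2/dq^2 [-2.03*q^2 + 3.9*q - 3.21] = -4.06000000000000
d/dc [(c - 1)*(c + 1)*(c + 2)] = 3*c^2 + 4*c - 1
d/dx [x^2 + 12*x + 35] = 2*x + 12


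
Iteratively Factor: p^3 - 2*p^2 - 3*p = (p + 1)*(p^2 - 3*p) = (p - 3)*(p + 1)*(p)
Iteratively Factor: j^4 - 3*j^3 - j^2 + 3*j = (j - 3)*(j^3 - j) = (j - 3)*(j - 1)*(j^2 + j) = j*(j - 3)*(j - 1)*(j + 1)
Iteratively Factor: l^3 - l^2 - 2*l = (l)*(l^2 - l - 2) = l*(l + 1)*(l - 2)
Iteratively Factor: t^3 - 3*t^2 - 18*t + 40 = (t - 5)*(t^2 + 2*t - 8) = (t - 5)*(t + 4)*(t - 2)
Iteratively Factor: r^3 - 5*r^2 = (r)*(r^2 - 5*r) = r*(r - 5)*(r)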